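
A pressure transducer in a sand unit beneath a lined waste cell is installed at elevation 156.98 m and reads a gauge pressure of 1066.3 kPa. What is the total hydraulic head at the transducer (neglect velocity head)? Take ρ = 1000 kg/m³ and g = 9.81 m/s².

h ≈ 265.68 m

ψ = P/(ρg) = 1066.3×1000 / (1000 × 9.81) = 108.70 m.
h = z + ψ = 156.98 + 108.70 = 265.68 m.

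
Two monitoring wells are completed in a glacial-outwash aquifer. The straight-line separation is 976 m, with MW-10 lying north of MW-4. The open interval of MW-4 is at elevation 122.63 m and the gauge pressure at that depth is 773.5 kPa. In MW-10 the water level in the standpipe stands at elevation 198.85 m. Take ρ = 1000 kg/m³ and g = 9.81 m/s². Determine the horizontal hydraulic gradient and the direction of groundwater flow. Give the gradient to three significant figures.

Pressure head at MW-4: ψ = P/(ρg) = 773.5×1000 / (1000 × 9.81) = 78.85 m.
Total head at MW-4: h = z + ψ = 122.63 + 78.85 = 201.48 m.
Total head at MW-10: h = 198.85 m (water level in the piezometer is the total head).
Head difference: h(MW-4) − h(MW-10) = 201.48 − 198.85 = 2.63 m.
Hydraulic gradient: i = |Δh| / L = 2.63 / 976 = 0.00269.
Flow is from higher to lower head: from MW-4 toward MW-10, i.e. toward the north.

i ≈ 0.00269; groundwater flows toward the north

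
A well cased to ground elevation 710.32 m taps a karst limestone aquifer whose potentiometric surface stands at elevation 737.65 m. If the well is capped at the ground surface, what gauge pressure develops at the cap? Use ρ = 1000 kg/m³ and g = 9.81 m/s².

P ≈ 268 kPa

Head above the cap: Δh = 737.65 − 710.32 = 27.33 m.
P = ρgΔh = 1000 × 9.81 × 27.33 = 268107 Pa ≈ 268 kPa.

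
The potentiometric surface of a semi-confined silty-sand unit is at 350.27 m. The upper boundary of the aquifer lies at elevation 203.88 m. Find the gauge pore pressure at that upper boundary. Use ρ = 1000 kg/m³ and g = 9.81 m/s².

Pressure head at the aquifer top: ψ = h − z = 350.27 − 203.88 = 146.39 m.
P = ρgψ = 1000 × 9.81 × 146.39 = 1436086 Pa ≈ 1440 kPa.

P ≈ 1440 kPa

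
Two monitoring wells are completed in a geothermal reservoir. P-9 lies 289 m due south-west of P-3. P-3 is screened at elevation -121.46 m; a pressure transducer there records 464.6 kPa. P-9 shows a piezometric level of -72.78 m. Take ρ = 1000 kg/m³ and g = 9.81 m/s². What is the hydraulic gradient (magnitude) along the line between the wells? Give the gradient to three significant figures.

Pressure head at P-3: ψ = P/(ρg) = 464.6×1000 / (1000 × 9.81) = 47.36 m.
Total head at P-3: h = z + ψ = -121.46 + 47.36 = -74.10 m.
Total head at P-9: h = -72.78 m (water level in the piezometer is the total head).
Head difference: h(P-3) − h(P-9) = -74.10 − (-72.78) = -1.32 m.
Hydraulic gradient: i = |Δh| / L = 1.32 / 289 = 0.00457.

i ≈ 0.00457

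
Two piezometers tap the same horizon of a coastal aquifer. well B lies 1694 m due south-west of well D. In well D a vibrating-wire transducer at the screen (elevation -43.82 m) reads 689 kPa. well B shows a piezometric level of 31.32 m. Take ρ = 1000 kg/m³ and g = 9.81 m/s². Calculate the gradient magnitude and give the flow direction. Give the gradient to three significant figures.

i ≈ 0.00290; groundwater flows toward the north-east

Pressure head at well D: ψ = P/(ρg) = 689×1000 / (1000 × 9.81) = 70.23 m.
Total head at well D: h = z + ψ = -43.82 + 70.23 = 26.41 m.
Total head at well B: h = 31.32 m (water level in the piezometer is the total head).
Head difference: h(well D) − h(well B) = 26.41 − 31.32 = -4.91 m.
Hydraulic gradient: i = |Δh| / L = 4.91 / 1694 = 0.00290.
Flow is from higher to lower head: from well B toward well D, i.e. toward the north-east.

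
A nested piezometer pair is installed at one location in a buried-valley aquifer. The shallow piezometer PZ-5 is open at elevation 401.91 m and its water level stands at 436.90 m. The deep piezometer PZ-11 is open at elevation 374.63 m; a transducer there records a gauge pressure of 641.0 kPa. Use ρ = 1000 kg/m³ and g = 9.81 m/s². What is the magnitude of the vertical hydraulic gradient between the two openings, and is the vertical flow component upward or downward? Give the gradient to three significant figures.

Total head at PZ-5: h = 436.90 m (water level in the standpipe).
Pressure head at PZ-11: ψ = P/(ρg) = 641.0×1000 / (1000 × 9.81) = 65.34 m.
Total head at PZ-11: h = z + ψ = 374.63 + 65.34 = 439.97 m.
Δh = h(PZ-5) − h(PZ-11) = 436.90 − 439.97 = -3.07 m.
Vertical separation Δz = 401.91 − 374.63 = 27.28 m.
|i_v| = |Δh| / Δz = 3.07 / 27.28 = 0.113.
Head is higher in the deep piezometer, so vertical flow is upward (discharge condition).

|i_v| ≈ 0.113; vertical flow is upward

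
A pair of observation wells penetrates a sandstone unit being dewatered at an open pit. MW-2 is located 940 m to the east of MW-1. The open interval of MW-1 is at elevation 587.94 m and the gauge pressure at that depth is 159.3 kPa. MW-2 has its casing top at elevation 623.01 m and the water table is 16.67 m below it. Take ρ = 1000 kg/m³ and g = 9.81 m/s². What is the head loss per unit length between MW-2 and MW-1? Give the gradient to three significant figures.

i ≈ 0.00230 m/m

Pressure head at MW-1: ψ = P/(ρg) = 159.3×1000 / (1000 × 9.81) = 16.24 m.
Total head at MW-1: h = z + ψ = 587.94 + 16.24 = 604.18 m.
Total head at MW-2: h = 623.01 − 16.67 = 606.34 m.
Head difference: h(MW-1) − h(MW-2) = 604.18 − 606.34 = -2.16 m.
Hydraulic gradient: i = |Δh| / L = 2.16 / 940 = 0.00230.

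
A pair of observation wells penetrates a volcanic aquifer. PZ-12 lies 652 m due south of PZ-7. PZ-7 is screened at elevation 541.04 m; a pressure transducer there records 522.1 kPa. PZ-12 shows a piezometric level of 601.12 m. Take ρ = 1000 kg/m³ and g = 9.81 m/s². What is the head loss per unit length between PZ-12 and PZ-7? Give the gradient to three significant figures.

i ≈ 0.0105 m/m

Pressure head at PZ-7: ψ = P/(ρg) = 522.1×1000 / (1000 × 9.81) = 53.22 m.
Total head at PZ-7: h = z + ψ = 541.04 + 53.22 = 594.26 m.
Total head at PZ-12: h = 601.12 m (water level in the piezometer is the total head).
Head difference: h(PZ-7) − h(PZ-12) = 594.26 − 601.12 = -6.86 m.
Hydraulic gradient: i = |Δh| / L = 6.86 / 652 = 0.0105.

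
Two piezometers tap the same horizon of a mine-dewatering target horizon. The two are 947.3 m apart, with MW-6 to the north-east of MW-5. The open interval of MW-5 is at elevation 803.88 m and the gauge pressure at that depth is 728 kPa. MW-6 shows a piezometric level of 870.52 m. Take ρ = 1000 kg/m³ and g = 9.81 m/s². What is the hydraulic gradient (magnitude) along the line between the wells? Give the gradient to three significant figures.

Pressure head at MW-5: ψ = P/(ρg) = 728×1000 / (1000 × 9.81) = 74.21 m.
Total head at MW-5: h = z + ψ = 803.88 + 74.21 = 878.09 m.
Total head at MW-6: h = 870.52 m (water level in the piezometer is the total head).
Head difference: h(MW-5) − h(MW-6) = 878.09 − 870.52 = 7.57 m.
Hydraulic gradient: i = |Δh| / L = 7.57 / 947.3 = 0.00799.

i ≈ 0.00799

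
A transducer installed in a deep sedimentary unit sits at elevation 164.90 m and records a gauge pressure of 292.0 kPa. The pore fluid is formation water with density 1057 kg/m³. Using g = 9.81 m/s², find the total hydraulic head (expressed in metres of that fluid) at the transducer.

ψ = P/(ρg) = 292.0×1000 / (1057 × 9.81) = 28.16 m.
h = z + ψ = 164.90 + 28.16 = 193.06 m.

h ≈ 193.06 m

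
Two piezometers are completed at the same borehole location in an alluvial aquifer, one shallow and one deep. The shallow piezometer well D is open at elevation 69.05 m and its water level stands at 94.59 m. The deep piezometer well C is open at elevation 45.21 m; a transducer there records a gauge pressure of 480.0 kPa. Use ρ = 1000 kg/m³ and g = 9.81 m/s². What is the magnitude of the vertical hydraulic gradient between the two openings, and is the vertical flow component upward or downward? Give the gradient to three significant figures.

|i_v| ≈ 0.0189; vertical flow is downward

Total head at well D: h = 94.59 m (water level in the standpipe).
Pressure head at well C: ψ = P/(ρg) = 480.0×1000 / (1000 × 9.81) = 48.93 m.
Total head at well C: h = z + ψ = 45.21 + 48.93 = 94.14 m.
Δh = h(well D) − h(well C) = 94.59 − 94.14 = 0.45 m.
Vertical separation Δz = 69.05 − 45.21 = 23.84 m.
|i_v| = |Δh| / Δz = 0.45 / 23.84 = 0.0189.
Head is higher in the shallow piezometer, so vertical flow is downward (recharge condition).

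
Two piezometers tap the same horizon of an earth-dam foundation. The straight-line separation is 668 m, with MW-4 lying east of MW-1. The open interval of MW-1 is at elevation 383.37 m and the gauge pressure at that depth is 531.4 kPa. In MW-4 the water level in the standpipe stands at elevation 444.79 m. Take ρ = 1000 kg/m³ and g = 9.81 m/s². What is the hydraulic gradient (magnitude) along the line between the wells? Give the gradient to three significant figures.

Pressure head at MW-1: ψ = P/(ρg) = 531.4×1000 / (1000 × 9.81) = 54.17 m.
Total head at MW-1: h = z + ψ = 383.37 + 54.17 = 437.54 m.
Total head at MW-4: h = 444.79 m (water level in the piezometer is the total head).
Head difference: h(MW-1) − h(MW-4) = 437.54 − 444.79 = -7.25 m.
Hydraulic gradient: i = |Δh| / L = 7.25 / 668 = 0.0109.

i ≈ 0.0109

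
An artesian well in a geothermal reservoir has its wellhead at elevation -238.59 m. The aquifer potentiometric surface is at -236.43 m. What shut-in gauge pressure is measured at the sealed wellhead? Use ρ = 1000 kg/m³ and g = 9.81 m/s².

P ≈ 21.2 kPa

Head above the cap: Δh = -236.43 − (-238.59) = 2.16 m.
P = ρgΔh = 1000 × 9.81 × 2.16 = 21190 Pa ≈ 21.2 kPa.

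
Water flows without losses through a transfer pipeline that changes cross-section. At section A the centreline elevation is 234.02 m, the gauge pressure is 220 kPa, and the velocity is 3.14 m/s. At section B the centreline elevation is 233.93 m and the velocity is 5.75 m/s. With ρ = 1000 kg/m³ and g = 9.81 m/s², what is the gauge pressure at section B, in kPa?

P₂ ≈ 209 kPa

Pressure head at A: ψ₁ = P₁/(ρg) = 220×1000 / (1000 × 9.81) = 22.43 m.
Velocity heads: v₁²/2g = 3.14²/19.62 = 0.503 m; v₂²/2g = 5.75²/19.62 = 1.685 m.
Total head H = z₁ + ψ₁ + v₁²/2g = 234.02 + 22.43 + 0.503 = 256.95 m.
ψ₂ = H − z₂ − v₂²/2g = 256.95 − 233.93 − 1.685 = 21.33 m.
P₂ = ρgψ₂ = 1000 × 9.81 × 21.33 ≈ 209 kPa.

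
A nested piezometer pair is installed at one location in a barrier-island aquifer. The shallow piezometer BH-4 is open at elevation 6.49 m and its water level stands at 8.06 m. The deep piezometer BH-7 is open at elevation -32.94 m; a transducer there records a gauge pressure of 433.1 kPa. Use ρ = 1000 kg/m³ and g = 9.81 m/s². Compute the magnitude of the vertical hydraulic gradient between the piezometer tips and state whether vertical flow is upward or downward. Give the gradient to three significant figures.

Total head at BH-4: h = 8.06 m (water level in the standpipe).
Pressure head at BH-7: ψ = P/(ρg) = 433.1×1000 / (1000 × 9.81) = 44.15 m.
Total head at BH-7: h = z + ψ = -32.94 + 44.15 = 11.21 m.
Δh = h(BH-4) − h(BH-7) = 8.06 − 11.21 = -3.15 m.
Vertical separation Δz = 6.49 − (-32.94) = 39.43 m.
|i_v| = |Δh| / Δz = 3.15 / 39.43 = 0.0799.
Head is higher in the deep piezometer, so vertical flow is upward (discharge condition).

|i_v| ≈ 0.0799; vertical flow is upward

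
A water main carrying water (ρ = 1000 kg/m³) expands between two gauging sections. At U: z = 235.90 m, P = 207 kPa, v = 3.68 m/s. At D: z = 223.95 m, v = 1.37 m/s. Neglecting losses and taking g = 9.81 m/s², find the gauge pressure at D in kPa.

P₂ ≈ 330 kPa

Pressure head at U: ψ₁ = P₁/(ρg) = 207×1000 / (1000 × 9.81) = 21.10 m.
Velocity heads: v₁²/2g = 3.68²/19.62 = 0.690 m; v₂²/2g = 1.37²/19.62 = 0.096 m.
Total head H = z₁ + ψ₁ + v₁²/2g = 235.90 + 21.10 + 0.690 = 257.69 m.
ψ₂ = H − z₂ − v₂²/2g = 257.69 − 223.95 − 0.096 = 33.64 m.
P₂ = ρgψ₂ = 1000 × 9.81 × 33.64 ≈ 330 kPa.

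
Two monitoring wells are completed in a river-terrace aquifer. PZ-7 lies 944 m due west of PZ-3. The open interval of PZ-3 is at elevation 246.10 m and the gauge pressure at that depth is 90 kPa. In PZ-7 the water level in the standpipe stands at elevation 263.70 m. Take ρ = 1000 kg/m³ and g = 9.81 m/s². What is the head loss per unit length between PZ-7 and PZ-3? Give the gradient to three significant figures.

i ≈ 0.00893 m/m

Pressure head at PZ-3: ψ = P/(ρg) = 90×1000 / (1000 × 9.81) = 9.17 m.
Total head at PZ-3: h = z + ψ = 246.10 + 9.17 = 255.27 m.
Total head at PZ-7: h = 263.70 m (water level in the piezometer is the total head).
Head difference: h(PZ-3) − h(PZ-7) = 255.27 − 263.70 = -8.43 m.
Hydraulic gradient: i = |Δh| / L = 8.43 / 944 = 0.00893.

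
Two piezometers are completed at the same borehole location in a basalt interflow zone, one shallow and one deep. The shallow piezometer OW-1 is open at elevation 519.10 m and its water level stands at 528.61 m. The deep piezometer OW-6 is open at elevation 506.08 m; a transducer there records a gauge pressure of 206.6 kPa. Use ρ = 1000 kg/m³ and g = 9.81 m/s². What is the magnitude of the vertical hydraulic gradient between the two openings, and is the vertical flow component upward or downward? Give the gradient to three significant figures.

Total head at OW-1: h = 528.61 m (water level in the standpipe).
Pressure head at OW-6: ψ = P/(ρg) = 206.6×1000 / (1000 × 9.81) = 21.06 m.
Total head at OW-6: h = z + ψ = 506.08 + 21.06 = 527.14 m.
Δh = h(OW-1) − h(OW-6) = 528.61 − 527.14 = 1.47 m.
Vertical separation Δz = 519.10 − 506.08 = 13.02 m.
|i_v| = |Δh| / Δz = 1.47 / 13.02 = 0.113.
Head is higher in the shallow piezometer, so vertical flow is downward (recharge condition).

|i_v| ≈ 0.113; vertical flow is downward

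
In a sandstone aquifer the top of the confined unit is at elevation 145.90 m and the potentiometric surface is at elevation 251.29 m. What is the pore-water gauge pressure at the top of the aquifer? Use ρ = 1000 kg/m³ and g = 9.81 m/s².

Pressure head at the aquifer top: ψ = h − z = 251.29 − 145.90 = 105.39 m.
P = ρgψ = 1000 × 9.81 × 105.39 = 1033876 Pa ≈ 1030 kPa.

P ≈ 1030 kPa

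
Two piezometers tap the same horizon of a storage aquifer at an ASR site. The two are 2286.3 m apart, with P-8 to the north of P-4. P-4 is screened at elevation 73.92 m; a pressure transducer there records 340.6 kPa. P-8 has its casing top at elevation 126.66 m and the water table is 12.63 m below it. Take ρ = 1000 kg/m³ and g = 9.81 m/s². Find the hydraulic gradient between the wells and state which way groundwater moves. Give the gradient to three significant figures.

i ≈ 0.00236; groundwater flows toward the south

Pressure head at P-4: ψ = P/(ρg) = 340.6×1000 / (1000 × 9.81) = 34.72 m.
Total head at P-4: h = z + ψ = 73.92 + 34.72 = 108.64 m.
Total head at P-8: h = 126.66 − 12.63 = 114.03 m.
Head difference: h(P-4) − h(P-8) = 108.64 − 114.03 = -5.39 m.
Hydraulic gradient: i = |Δh| / L = 5.39 / 2286.3 = 0.00236.
Flow is from higher to lower head: from P-8 toward P-4, i.e. toward the south.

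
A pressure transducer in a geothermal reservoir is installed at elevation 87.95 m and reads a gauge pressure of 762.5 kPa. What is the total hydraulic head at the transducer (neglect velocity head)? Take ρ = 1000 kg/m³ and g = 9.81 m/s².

ψ = P/(ρg) = 762.5×1000 / (1000 × 9.81) = 77.73 m.
h = z + ψ = 87.95 + 77.73 = 165.68 m.

h ≈ 165.68 m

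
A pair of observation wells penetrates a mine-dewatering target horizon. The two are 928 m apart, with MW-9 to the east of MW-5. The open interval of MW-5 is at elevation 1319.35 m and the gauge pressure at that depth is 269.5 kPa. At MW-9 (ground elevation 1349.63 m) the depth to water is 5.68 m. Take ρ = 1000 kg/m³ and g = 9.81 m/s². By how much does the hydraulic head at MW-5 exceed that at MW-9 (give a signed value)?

Δh ≈ 2.87 m

Pressure head at MW-5: ψ = P/(ρg) = 269.5×1000 / (1000 × 9.81) = 27.47 m.
Total head at MW-5: h = z + ψ = 1319.35 + 27.47 = 1346.82 m.
Total head at MW-9: h = 1349.63 − 5.68 = 1343.95 m.
Head difference: h(MW-5) − h(MW-9) = 1346.82 − 1343.95 = 2.87 m.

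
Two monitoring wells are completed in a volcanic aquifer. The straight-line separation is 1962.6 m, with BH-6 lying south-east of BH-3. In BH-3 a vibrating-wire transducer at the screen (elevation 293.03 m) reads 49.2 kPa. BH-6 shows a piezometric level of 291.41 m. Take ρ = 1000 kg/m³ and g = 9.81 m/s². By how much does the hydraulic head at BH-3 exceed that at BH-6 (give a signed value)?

Pressure head at BH-3: ψ = P/(ρg) = 49.2×1000 / (1000 × 9.81) = 5.02 m.
Total head at BH-3: h = z + ψ = 293.03 + 5.02 = 298.05 m.
Total head at BH-6: h = 291.41 m (water level in the piezometer is the total head).
Head difference: h(BH-3) − h(BH-6) = 298.05 − 291.41 = 6.64 m.

Δh ≈ 6.64 m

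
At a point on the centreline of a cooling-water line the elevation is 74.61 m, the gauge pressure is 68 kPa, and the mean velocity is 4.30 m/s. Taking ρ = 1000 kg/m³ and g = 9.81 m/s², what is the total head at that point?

h ≈ 82.48 m

Pressure head ψ = P/(ρg) = 68×1000 / (1000 × 9.81) = 6.93 m.
Velocity head = v²/(2g) = 4.30² / (2 × 9.81) = 0.942 m.
h = z + ψ + v²/(2g) = 74.61 + 6.93 + 0.942 = 82.48 m.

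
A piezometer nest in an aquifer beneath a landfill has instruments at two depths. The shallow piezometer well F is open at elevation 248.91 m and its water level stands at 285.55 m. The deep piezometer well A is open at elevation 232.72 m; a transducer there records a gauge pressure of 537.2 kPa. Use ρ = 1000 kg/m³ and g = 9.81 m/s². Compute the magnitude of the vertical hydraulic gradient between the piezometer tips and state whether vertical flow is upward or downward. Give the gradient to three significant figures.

|i_v| ≈ 0.119; vertical flow is upward

Total head at well F: h = 285.55 m (water level in the standpipe).
Pressure head at well A: ψ = P/(ρg) = 537.2×1000 / (1000 × 9.81) = 54.76 m.
Total head at well A: h = z + ψ = 232.72 + 54.76 = 287.48 m.
Δh = h(well F) − h(well A) = 285.55 − 287.48 = -1.93 m.
Vertical separation Δz = 248.91 − 232.72 = 16.19 m.
|i_v| = |Δh| / Δz = 1.93 / 16.19 = 0.119.
Head is higher in the deep piezometer, so vertical flow is upward (discharge condition).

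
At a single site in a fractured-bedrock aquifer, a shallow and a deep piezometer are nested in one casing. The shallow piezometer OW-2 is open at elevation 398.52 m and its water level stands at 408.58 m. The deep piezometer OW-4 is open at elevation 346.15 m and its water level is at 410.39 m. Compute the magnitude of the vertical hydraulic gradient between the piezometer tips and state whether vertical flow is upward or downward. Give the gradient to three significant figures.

Total head at OW-2: h = 408.58 m (water level in the standpipe).
Total head at OW-4: h = 410.39 m.
Δh = h(OW-2) − h(OW-4) = 408.58 − 410.39 = -1.81 m.
Vertical separation Δz = 398.52 − 346.15 = 52.37 m.
|i_v| = |Δh| / Δz = 1.81 / 52.37 = 0.0346.
Head is higher in the deep piezometer, so vertical flow is upward (discharge condition).

|i_v| ≈ 0.0346; vertical flow is upward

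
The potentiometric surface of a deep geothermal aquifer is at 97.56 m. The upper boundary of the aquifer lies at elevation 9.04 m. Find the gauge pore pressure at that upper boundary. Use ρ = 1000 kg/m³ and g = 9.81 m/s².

Pressure head at the aquifer top: ψ = h − z = 97.56 − 9.04 = 88.52 m.
P = ρgψ = 1000 × 9.81 × 88.52 = 868381 Pa ≈ 868 kPa.

P ≈ 868 kPa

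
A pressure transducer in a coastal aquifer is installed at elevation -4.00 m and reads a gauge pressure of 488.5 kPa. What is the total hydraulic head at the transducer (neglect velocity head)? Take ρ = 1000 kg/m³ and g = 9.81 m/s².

h ≈ 45.80 m

ψ = P/(ρg) = 488.5×1000 / (1000 × 9.81) = 49.80 m.
h = z + ψ = -4.00 + 49.80 = 45.80 m.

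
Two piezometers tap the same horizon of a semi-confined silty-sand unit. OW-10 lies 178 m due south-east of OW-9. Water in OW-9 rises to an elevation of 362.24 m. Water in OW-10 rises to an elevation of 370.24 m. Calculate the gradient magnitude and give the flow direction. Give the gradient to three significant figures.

i ≈ 0.0449; groundwater flows toward the north-west

Total head at OW-9: h = 362.24 m (water level in the piezometer is the total head).
Total head at OW-10: h = 370.24 m (water level in the piezometer is the total head).
Head difference: h(OW-9) − h(OW-10) = 362.24 − 370.24 = -8.00 m.
Hydraulic gradient: i = |Δh| / L = 8.00 / 178 = 0.0449.
Flow is from higher to lower head: from OW-10 toward OW-9, i.e. toward the north-west.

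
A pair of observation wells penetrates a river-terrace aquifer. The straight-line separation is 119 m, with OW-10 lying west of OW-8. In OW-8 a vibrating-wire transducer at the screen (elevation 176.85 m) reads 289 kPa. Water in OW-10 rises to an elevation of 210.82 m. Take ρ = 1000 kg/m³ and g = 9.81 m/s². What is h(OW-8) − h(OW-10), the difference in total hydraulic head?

Pressure head at OW-8: ψ = P/(ρg) = 289×1000 / (1000 × 9.81) = 29.46 m.
Total head at OW-8: h = z + ψ = 176.85 + 29.46 = 206.31 m.
Total head at OW-10: h = 210.82 m (water level in the piezometer is the total head).
Head difference: h(OW-8) − h(OW-10) = 206.31 − 210.82 = -4.51 m.

Δh ≈ -4.51 m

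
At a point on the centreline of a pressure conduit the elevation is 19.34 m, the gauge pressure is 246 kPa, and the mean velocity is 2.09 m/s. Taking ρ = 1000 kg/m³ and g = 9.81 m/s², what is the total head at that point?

Pressure head ψ = P/(ρg) = 246×1000 / (1000 × 9.81) = 25.08 m.
Velocity head = v²/(2g) = 2.09² / (2 × 9.81) = 0.223 m.
h = z + ψ + v²/(2g) = 19.34 + 25.08 + 0.223 = 44.64 m.

h ≈ 44.64 m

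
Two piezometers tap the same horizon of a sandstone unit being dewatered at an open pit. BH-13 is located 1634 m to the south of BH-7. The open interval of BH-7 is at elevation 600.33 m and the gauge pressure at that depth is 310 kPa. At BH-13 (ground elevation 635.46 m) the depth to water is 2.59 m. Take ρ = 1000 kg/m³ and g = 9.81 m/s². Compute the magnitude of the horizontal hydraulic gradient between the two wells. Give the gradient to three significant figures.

i ≈ 0.000575

Pressure head at BH-7: ψ = P/(ρg) = 310×1000 / (1000 × 9.81) = 31.60 m.
Total head at BH-7: h = z + ψ = 600.33 + 31.60 = 631.93 m.
Total head at BH-13: h = 635.46 − 2.59 = 632.87 m.
Head difference: h(BH-7) − h(BH-13) = 631.93 − 632.87 = -0.94 m.
Hydraulic gradient: i = |Δh| / L = 0.94 / 1634 = 0.000575.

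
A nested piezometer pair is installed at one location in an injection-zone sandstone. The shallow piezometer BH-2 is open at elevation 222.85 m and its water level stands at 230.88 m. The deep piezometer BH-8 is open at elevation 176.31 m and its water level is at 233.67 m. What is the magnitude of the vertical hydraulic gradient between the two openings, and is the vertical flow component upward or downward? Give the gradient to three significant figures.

|i_v| ≈ 0.0599; vertical flow is upward

Total head at BH-2: h = 230.88 m (water level in the standpipe).
Total head at BH-8: h = 233.67 m.
Δh = h(BH-2) − h(BH-8) = 230.88 − 233.67 = -2.79 m.
Vertical separation Δz = 222.85 − 176.31 = 46.54 m.
|i_v| = |Δh| / Δz = 2.79 / 46.54 = 0.0599.
Head is higher in the deep piezometer, so vertical flow is upward (discharge condition).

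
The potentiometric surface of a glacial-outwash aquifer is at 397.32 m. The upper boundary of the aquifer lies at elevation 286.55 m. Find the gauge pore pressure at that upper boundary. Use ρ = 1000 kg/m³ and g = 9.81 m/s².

Pressure head at the aquifer top: ψ = h − z = 397.32 − 286.55 = 110.77 m.
P = ρgψ = 1000 × 9.81 × 110.77 = 1086654 Pa ≈ 1090 kPa.

P ≈ 1090 kPa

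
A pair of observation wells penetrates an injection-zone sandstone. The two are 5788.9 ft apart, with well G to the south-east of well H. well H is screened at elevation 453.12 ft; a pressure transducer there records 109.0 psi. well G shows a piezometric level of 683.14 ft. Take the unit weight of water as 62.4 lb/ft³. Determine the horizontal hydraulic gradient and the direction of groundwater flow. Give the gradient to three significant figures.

i ≈ 0.00372; groundwater flows toward the south-east

Pressure head at well H: ψ = 144·P/γ = 144 × 109.0 / 62.4 = 251.54 ft.
Total head at well H: h = z + ψ = 453.12 + 251.54 = 704.66 ft.
Total head at well G: h = 683.14 ft (water level in the piezometer is the total head).
Head difference: h(well H) − h(well G) = 704.66 − 683.14 = 21.52 ft.
Hydraulic gradient: i = |Δh| / L = 21.52 / 5788.9 = 0.00372.
Flow is from higher to lower head: from well H toward well G, i.e. toward the south-east.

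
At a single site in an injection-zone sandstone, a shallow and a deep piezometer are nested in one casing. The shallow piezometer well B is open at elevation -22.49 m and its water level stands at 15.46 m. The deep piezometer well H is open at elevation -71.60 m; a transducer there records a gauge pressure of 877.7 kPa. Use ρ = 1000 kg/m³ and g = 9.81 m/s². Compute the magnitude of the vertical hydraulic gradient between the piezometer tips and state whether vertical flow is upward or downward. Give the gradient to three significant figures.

Total head at well B: h = 15.46 m (water level in the standpipe).
Pressure head at well H: ψ = P/(ρg) = 877.7×1000 / (1000 × 9.81) = 89.47 m.
Total head at well H: h = z + ψ = -71.60 + 89.47 = 17.87 m.
Δh = h(well B) − h(well H) = 15.46 − 17.87 = -2.41 m.
Vertical separation Δz = -22.49 − (-71.60) = 49.11 m.
|i_v| = |Δh| / Δz = 2.41 / 49.11 = 0.0491.
Head is higher in the deep piezometer, so vertical flow is upward (discharge condition).

|i_v| ≈ 0.0491; vertical flow is upward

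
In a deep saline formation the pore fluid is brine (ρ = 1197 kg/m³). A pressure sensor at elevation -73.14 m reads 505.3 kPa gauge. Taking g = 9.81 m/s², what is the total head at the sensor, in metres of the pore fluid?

ψ = P/(ρg) = 505.3×1000 / (1197 × 9.81) = 43.03 m.
h = z + ψ = -73.14 + 43.03 = -30.11 m.

h ≈ -30.11 m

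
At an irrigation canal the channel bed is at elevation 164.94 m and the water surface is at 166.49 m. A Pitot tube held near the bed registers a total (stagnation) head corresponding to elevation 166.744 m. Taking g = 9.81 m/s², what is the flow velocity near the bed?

v ≈ 2.23 m/s

Near the bed, under hydrostatic conditions, the piezometric head (z + ψ) equals the free-surface elevation, 166.49 m.
Velocity head = total − piezometric = 166.744 − 166.49 = 0.254 m.
v = √(2g·h_v) = √(2 × 9.81 × 0.254) = 2.23 m/s.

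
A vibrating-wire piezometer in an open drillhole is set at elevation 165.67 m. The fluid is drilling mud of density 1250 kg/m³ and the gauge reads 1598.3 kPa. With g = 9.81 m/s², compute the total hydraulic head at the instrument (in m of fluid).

ψ = P/(ρg) = 1598.3×1000 / (1250 × 9.81) = 130.34 m.
h = z + ψ = 165.67 + 130.34 = 296.01 m.

h ≈ 296.01 m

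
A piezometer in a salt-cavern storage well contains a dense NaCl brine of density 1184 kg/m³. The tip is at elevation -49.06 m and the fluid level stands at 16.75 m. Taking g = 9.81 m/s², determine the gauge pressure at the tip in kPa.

Pressure head ψ = h − z = 16.75 − (-49.06) = 65.81 m.
P = ρgψ = 1184 × 9.81 × 65.81 = 764386 Pa ≈ 764 kPa.

P ≈ 764 kPa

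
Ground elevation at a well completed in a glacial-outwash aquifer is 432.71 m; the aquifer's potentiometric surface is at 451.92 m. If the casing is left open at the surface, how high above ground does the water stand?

≈ 19.21 m above ground

Water rises to the potentiometric surface, so the rise above ground = 451.92 − 432.71 = 19.21 m.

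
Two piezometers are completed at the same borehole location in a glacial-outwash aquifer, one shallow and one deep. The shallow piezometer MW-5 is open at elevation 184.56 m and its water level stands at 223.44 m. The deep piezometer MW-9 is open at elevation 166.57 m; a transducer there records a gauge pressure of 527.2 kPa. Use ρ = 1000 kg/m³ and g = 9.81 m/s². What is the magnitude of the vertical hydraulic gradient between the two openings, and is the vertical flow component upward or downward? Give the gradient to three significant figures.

Total head at MW-5: h = 223.44 m (water level in the standpipe).
Pressure head at MW-9: ψ = P/(ρg) = 527.2×1000 / (1000 × 9.81) = 53.74 m.
Total head at MW-9: h = z + ψ = 166.57 + 53.74 = 220.31 m.
Δh = h(MW-5) − h(MW-9) = 223.44 − 220.31 = 3.13 m.
Vertical separation Δz = 184.56 − 166.57 = 17.99 m.
|i_v| = |Δh| / Δz = 3.13 / 17.99 = 0.174.
Head is higher in the shallow piezometer, so vertical flow is downward (recharge condition).

|i_v| ≈ 0.174; vertical flow is downward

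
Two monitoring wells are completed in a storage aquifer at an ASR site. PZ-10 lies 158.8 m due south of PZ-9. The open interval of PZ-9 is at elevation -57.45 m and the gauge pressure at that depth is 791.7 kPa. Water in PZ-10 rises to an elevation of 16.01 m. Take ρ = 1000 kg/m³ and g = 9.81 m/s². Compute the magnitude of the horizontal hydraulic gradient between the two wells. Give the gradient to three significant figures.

Pressure head at PZ-9: ψ = P/(ρg) = 791.7×1000 / (1000 × 9.81) = 80.70 m.
Total head at PZ-9: h = z + ψ = -57.45 + 80.70 = 23.25 m.
Total head at PZ-10: h = 16.01 m (water level in the piezometer is the total head).
Head difference: h(PZ-9) − h(PZ-10) = 23.25 − 16.01 = 7.24 m.
Hydraulic gradient: i = |Δh| / L = 7.24 / 158.8 = 0.0456.

i ≈ 0.0456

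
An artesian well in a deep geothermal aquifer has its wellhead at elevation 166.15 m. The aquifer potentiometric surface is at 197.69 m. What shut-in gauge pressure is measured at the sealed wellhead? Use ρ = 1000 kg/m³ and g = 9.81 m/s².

P ≈ 309 kPa

Head above the cap: Δh = 197.69 − 166.15 = 31.54 m.
P = ρgΔh = 1000 × 9.81 × 31.54 = 309407 Pa ≈ 309 kPa.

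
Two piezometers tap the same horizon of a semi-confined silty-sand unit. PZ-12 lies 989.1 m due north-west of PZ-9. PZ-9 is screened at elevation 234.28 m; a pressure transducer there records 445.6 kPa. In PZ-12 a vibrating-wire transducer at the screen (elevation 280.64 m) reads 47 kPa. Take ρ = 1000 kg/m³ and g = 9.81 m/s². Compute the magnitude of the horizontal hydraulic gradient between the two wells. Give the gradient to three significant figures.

Pressure head at PZ-9: ψ = P/(ρg) = 445.6×1000 / (1000 × 9.81) = 45.42 m.
Total head at PZ-9: h = z + ψ = 234.28 + 45.42 = 279.70 m.
Pressure head at PZ-12: ψ = P/(ρg) = 47×1000 / (1000 × 9.81) = 4.79 m.
Total head at PZ-12: h = z + ψ = 280.64 + 4.79 = 285.43 m.
Head difference: h(PZ-9) − h(PZ-12) = 279.70 − 285.43 = -5.73 m.
Hydraulic gradient: i = |Δh| / L = 5.73 / 989.1 = 0.00579.

i ≈ 0.00579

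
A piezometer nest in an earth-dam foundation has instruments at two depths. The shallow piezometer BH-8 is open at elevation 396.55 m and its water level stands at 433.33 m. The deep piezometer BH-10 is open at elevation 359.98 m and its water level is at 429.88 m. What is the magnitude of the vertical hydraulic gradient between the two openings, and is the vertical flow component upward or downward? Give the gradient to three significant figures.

|i_v| ≈ 0.0943; vertical flow is downward

Total head at BH-8: h = 433.33 m (water level in the standpipe).
Total head at BH-10: h = 429.88 m.
Δh = h(BH-8) − h(BH-10) = 433.33 − 429.88 = 3.45 m.
Vertical separation Δz = 396.55 − 359.98 = 36.57 m.
|i_v| = |Δh| / Δz = 3.45 / 36.57 = 0.0943.
Head is higher in the shallow piezometer, so vertical flow is downward (recharge condition).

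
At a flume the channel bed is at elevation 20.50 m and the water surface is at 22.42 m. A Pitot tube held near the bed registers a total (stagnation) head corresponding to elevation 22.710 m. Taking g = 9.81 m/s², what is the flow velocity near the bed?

Near the bed, under hydrostatic conditions, the piezometric head (z + ψ) equals the free-surface elevation, 22.42 m.
Velocity head = total − piezometric = 22.710 − 22.42 = 0.290 m.
v = √(2g·h_v) = √(2 × 9.81 × 0.290) = 2.39 m/s.

v ≈ 2.39 m/s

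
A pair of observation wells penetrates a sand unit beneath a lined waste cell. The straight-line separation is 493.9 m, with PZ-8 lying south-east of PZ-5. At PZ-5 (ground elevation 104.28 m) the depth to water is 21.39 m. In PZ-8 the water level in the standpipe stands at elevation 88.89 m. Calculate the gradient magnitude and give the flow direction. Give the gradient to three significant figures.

i ≈ 0.0121; groundwater flows toward the north-west

Total head at PZ-5: h = 104.28 − 21.39 = 82.89 m.
Total head at PZ-8: h = 88.89 m (water level in the piezometer is the total head).
Head difference: h(PZ-5) − h(PZ-8) = 82.89 − 88.89 = -6.00 m.
Hydraulic gradient: i = |Δh| / L = 6.00 / 493.9 = 0.0121.
Flow is from higher to lower head: from PZ-8 toward PZ-5, i.e. toward the north-west.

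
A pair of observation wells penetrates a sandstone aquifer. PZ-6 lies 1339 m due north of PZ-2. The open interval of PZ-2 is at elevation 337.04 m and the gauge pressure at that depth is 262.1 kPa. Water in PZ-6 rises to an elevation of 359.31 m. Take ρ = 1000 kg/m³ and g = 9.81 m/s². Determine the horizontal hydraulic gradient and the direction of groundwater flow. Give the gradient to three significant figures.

Pressure head at PZ-2: ψ = P/(ρg) = 262.1×1000 / (1000 × 9.81) = 26.72 m.
Total head at PZ-2: h = z + ψ = 337.04 + 26.72 = 363.76 m.
Total head at PZ-6: h = 359.31 m (water level in the piezometer is the total head).
Head difference: h(PZ-2) − h(PZ-6) = 363.76 − 359.31 = 4.45 m.
Hydraulic gradient: i = |Δh| / L = 4.45 / 1339 = 0.00332.
Flow is from higher to lower head: from PZ-2 toward PZ-6, i.e. toward the north.

i ≈ 0.00332; groundwater flows toward the north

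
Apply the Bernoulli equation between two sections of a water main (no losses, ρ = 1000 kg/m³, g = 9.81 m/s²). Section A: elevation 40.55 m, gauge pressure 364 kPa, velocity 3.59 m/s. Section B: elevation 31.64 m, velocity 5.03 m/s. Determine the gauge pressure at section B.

Pressure head at A: ψ₁ = P₁/(ρg) = 364×1000 / (1000 × 9.81) = 37.10 m.
Velocity heads: v₁²/2g = 3.59²/19.62 = 0.657 m; v₂²/2g = 5.03²/19.62 = 1.290 m.
Total head H = z₁ + ψ₁ + v₁²/2g = 40.55 + 37.10 + 0.657 = 78.31 m.
ψ₂ = H − z₂ − v₂²/2g = 78.31 − 31.64 − 1.290 = 45.38 m.
P₂ = ρgψ₂ = 1000 × 9.81 × 45.38 ≈ 445 kPa.

P₂ ≈ 445 kPa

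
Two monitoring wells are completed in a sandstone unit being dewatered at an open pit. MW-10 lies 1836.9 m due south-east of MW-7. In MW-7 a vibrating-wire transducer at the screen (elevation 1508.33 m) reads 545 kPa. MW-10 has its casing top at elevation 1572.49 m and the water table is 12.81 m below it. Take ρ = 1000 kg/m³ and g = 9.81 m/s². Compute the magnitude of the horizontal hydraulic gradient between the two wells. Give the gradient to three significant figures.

Pressure head at MW-7: ψ = P/(ρg) = 545×1000 / (1000 × 9.81) = 55.56 m.
Total head at MW-7: h = z + ψ = 1508.33 + 55.56 = 1563.89 m.
Total head at MW-10: h = 1572.49 − 12.81 = 1559.68 m.
Head difference: h(MW-7) − h(MW-10) = 1563.89 − 1559.68 = 4.21 m.
Hydraulic gradient: i = |Δh| / L = 4.21 / 1836.9 = 0.00229.

i ≈ 0.00229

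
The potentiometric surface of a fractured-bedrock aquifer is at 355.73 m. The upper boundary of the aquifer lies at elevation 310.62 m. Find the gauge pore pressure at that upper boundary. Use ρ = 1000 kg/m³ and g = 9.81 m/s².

Pressure head at the aquifer top: ψ = h − z = 355.73 − 310.62 = 45.11 m.
P = ρgψ = 1000 × 9.81 × 45.11 = 442529 Pa ≈ 443 kPa.

P ≈ 443 kPa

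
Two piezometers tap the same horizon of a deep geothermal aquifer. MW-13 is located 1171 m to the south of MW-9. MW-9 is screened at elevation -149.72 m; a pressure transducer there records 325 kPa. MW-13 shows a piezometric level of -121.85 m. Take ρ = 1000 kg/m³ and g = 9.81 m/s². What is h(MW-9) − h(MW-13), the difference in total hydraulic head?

Δh ≈ 5.26 m

Pressure head at MW-9: ψ = P/(ρg) = 325×1000 / (1000 × 9.81) = 33.13 m.
Total head at MW-9: h = z + ψ = -149.72 + 33.13 = -116.59 m.
Total head at MW-13: h = -121.85 m (water level in the piezometer is the total head).
Head difference: h(MW-9) − h(MW-13) = -116.59 − (-121.85) = 5.26 m.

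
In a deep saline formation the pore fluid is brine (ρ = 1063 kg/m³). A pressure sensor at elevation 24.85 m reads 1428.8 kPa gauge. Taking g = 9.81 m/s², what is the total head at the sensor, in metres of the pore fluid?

h ≈ 161.87 m

ψ = P/(ρg) = 1428.8×1000 / (1063 × 9.81) = 137.02 m.
h = z + ψ = 24.85 + 137.02 = 161.87 m.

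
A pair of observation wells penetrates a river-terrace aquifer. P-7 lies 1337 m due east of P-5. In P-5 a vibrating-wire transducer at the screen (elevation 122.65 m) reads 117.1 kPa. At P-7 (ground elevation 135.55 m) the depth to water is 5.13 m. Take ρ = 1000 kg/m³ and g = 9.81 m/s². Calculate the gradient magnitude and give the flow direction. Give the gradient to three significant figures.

Pressure head at P-5: ψ = P/(ρg) = 117.1×1000 / (1000 × 9.81) = 11.94 m.
Total head at P-5: h = z + ψ = 122.65 + 11.94 = 134.59 m.
Total head at P-7: h = 135.55 − 5.13 = 130.42 m.
Head difference: h(P-5) − h(P-7) = 134.59 − 130.42 = 4.17 m.
Hydraulic gradient: i = |Δh| / L = 4.17 / 1337 = 0.00312.
Flow is from higher to lower head: from P-5 toward P-7, i.e. toward the east.

i ≈ 0.00312; groundwater flows toward the east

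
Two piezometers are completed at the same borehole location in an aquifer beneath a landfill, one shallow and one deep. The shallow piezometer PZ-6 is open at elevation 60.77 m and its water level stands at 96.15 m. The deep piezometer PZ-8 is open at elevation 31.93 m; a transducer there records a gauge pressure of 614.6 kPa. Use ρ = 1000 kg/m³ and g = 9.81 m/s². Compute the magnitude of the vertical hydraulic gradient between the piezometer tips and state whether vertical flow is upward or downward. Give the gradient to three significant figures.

|i_v| ≈ 0.0544; vertical flow is downward

Total head at PZ-6: h = 96.15 m (water level in the standpipe).
Pressure head at PZ-8: ψ = P/(ρg) = 614.6×1000 / (1000 × 9.81) = 62.65 m.
Total head at PZ-8: h = z + ψ = 31.93 + 62.65 = 94.58 m.
Δh = h(PZ-6) − h(PZ-8) = 96.15 − 94.58 = 1.57 m.
Vertical separation Δz = 60.77 − 31.93 = 28.84 m.
|i_v| = |Δh| / Δz = 1.57 / 28.84 = 0.0544.
Head is higher in the shallow piezometer, so vertical flow is downward (recharge condition).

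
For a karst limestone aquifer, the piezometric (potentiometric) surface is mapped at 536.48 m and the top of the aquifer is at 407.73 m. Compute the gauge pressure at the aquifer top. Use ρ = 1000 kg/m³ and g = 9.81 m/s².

P ≈ 1260 kPa

Pressure head at the aquifer top: ψ = h − z = 536.48 − 407.73 = 128.75 m.
P = ρgψ = 1000 × 9.81 × 128.75 = 1263038 Pa ≈ 1260 kPa.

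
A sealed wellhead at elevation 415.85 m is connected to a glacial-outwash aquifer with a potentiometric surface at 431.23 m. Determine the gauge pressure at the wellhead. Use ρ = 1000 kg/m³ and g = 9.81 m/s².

P ≈ 151 kPa

Head above the cap: Δh = 431.23 − 415.85 = 15.38 m.
P = ρgΔh = 1000 × 9.81 × 15.38 = 150878 Pa ≈ 151 kPa.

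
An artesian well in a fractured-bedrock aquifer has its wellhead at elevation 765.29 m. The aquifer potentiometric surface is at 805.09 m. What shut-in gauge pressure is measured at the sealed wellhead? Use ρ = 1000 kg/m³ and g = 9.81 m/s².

Head above the cap: Δh = 805.09 − 765.29 = 39.80 m.
P = ρgΔh = 1000 × 9.81 × 39.80 = 390438 Pa ≈ 390 kPa.

P ≈ 390 kPa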